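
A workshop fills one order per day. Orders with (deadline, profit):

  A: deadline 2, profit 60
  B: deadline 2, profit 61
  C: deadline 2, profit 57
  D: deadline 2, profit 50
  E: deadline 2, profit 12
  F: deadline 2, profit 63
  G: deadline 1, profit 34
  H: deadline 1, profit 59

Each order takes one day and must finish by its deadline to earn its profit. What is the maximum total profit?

124

Take jobs in profit order; each goes to the latest open slot no later than its deadline.
Profit order: F=63 B=61 A=60 H=59 C=57 D=50 G=34 E=12
Assign: F→slot 2, B→slot 1, A skipped, H skipped, C skipped, D skipped, G skipped, E skipped.
Slots: [1:B] [2:F]
Profit = 61 + 63 = 124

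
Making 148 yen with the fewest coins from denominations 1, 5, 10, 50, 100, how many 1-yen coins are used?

Use the largest denomination that fits, subtract, and repeat.
148 − 1×100→48 − 4×10→8 − 1×5→3 − 3×1→0
Count of 1: 3

3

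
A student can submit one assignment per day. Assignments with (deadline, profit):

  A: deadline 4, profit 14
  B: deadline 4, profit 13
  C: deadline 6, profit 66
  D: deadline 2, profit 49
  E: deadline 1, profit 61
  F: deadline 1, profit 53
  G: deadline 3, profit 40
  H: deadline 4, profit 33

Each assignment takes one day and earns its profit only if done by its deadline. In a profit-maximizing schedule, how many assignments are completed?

Take jobs in profit order; each goes to the latest open slot no later than its deadline.
By profit: C(d6,66), E(d1,61), F(d1,53), D(d2,49), G(d3,40), H(d4,33), A(d4,14), B(d4,13)
C→slot 6; E→slot 1; F skipped; D→slot 2; G→slot 3; H→slot 4; A skipped; B skipped.
5 of 8 scheduled.

5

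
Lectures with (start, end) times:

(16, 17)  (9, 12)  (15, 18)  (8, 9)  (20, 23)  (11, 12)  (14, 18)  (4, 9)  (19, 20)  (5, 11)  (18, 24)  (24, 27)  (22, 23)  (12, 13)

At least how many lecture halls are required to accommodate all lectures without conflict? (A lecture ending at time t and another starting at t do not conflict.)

Events (time:±→running): 4:+→1 5:+→2 8:+→3 … peak 3.

3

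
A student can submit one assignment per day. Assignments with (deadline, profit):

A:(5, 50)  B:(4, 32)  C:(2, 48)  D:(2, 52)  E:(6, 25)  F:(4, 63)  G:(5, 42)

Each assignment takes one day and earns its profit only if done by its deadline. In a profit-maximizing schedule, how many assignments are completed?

6

Profit order: F=63 D=52 A=50 C=48 G=42 B=32 E=25
Assign: F→slot 4, D→slot 2, A→slot 5, C→slot 1, G→slot 3, B skipped, E→slot 6.
Slots: [1:C] [2:D] [3:G] [4:F] [5:A] [6:E]
6 of 7 scheduled.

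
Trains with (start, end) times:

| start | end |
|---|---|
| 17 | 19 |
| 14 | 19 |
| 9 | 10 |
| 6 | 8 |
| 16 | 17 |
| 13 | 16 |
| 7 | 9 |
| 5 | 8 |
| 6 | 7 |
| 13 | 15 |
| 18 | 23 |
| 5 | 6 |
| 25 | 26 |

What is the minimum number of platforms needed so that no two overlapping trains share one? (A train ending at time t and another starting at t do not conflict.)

starts: [5, 5, 6, 6, 7, 9, 13, 13, 14, 16, 17, 18, 25]
ends:   [6, 7, 8, 8, 9, 10, 15, 16, 17, 19, 19, 23, 26]
s5→1 s5→2 e6→1 s6→2 s6→3  — peak 3.

3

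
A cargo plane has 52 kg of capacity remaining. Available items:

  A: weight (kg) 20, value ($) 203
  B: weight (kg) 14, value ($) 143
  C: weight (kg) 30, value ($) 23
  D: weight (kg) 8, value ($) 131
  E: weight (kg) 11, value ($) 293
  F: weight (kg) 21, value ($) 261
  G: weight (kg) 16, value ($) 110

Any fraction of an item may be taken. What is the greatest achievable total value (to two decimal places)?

Sort by value per unit weight and fill in that order.
Ratios (sorted): E 26.64, D 16.38, F 12.43, B 10.21, A 10.15, G 6.88, C 0.77
take E (11 @ 293); take D (8 @ 131); take F (21 @ 261); take 12/14 of B → 122.57. Capacity used 52/52.
Total value = 807.57

807.57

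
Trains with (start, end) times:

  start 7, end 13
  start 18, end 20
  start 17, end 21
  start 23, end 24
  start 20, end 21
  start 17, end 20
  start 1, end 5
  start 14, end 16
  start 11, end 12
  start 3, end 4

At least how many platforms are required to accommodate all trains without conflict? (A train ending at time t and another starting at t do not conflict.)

Events (time:±→running): 1:+→1 3:+→2 4:-→1 5:-→0 7:+→1 11:+→2 12:-→1 13:-→0 14:+→1 16:-→0 17:+→1 17:+→2 18:+→3 … peak 3.

3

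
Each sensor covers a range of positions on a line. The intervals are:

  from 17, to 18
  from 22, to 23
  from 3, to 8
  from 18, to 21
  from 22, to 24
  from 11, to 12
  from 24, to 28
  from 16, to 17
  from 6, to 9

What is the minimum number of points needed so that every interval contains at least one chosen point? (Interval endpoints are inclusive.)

6

Process intervals by earliest right end; each time one isn't hit yet, stab at its right endpoint.
By right end: [3,8]  [6,9]  [11,12]  [16,17]  [17,18]  [18,21]  [22,23]  [22,24]  [24,28]
[3,8] uncovered → point at 8; [11,12] uncovered → point at 12; [16,17] uncovered → point at 17; [18,21] uncovered → point at 21; [22,23] uncovered → point at 23; [24,28] uncovered → point at 28.
Points: 8, 12, 17, 21, 23, 28 (6 total).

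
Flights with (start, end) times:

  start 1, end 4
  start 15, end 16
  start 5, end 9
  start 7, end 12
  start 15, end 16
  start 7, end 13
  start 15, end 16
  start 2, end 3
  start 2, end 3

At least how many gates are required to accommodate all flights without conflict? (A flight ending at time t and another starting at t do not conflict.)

starts: [1, 2, 2, 5, 7, 7, 15, 15, 15]
ends:   [3, 3, 4, 9, 12, 13, 16, 16, 16]
s1→1 s2→2 s2→3  — peak 3.

3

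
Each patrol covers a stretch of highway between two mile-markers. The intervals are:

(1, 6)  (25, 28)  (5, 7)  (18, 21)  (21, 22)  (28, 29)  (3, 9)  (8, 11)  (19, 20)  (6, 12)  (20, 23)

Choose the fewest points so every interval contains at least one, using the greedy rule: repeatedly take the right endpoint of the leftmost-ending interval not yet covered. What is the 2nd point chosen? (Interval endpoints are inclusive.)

Process intervals by earliest right end; each time one isn't hit yet, stab at its right endpoint.
Sorted: [1,6] [5,7] [3,9] [8,11] [6,12] [19,20] [18,21] [21,22] [20,23] [25,28] [28,29]
{[1,6],[5,7],[3,9]} hit by 6; {[8,11],[6,12]} hit by 11; {[19,20],[18,21]} hit by 20; {[21,22],[20,23]} hit by 22; {[25,28],[28,29]} hit by 28.
Points: 6, 11, 20, 22, 28 (5 total).

11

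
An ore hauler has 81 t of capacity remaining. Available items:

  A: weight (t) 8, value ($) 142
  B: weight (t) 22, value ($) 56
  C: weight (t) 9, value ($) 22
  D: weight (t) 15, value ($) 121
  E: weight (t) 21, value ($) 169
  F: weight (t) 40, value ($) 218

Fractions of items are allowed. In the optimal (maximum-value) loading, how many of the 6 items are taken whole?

Greedy by value/weight ratio, highest first.
Ratios (sorted): A 17.75, D 8.07, E 8.05, F 5.45, B 2.55, C 2.44
take A (8 @ 142); take D (15 @ 121); take E (21 @ 169); take 37/40 of F → 201.65. Capacity used 81/81.
3 item(s) taken whole; one partial (take 37/40 of F).

3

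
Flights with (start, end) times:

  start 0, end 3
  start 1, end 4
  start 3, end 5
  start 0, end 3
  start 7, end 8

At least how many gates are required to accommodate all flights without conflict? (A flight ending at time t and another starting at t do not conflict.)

Count concurrent intervals with a sweep; the peak is the room count.
Events (time:±→running): 0:+→1 0:+→2 1:+→3 … peak 3.

3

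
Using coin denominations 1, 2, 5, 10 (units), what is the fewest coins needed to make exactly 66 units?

8

66 = 6×10 + 1×5 + 1×1
Total coins = 6 + 1 + 1 = 8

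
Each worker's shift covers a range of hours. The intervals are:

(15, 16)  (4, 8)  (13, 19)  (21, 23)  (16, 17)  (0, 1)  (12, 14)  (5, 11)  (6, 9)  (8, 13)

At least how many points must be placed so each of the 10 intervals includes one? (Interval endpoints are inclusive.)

Process intervals by earliest right end; each time one isn't hit yet, stab at its right endpoint.
Sorted: [0,1] [4,8] [6,9] [5,11] [8,13] [12,14] [15,16] [16,17] [13,19] [21,23]
{[0,1]} hit by 1; {[4,8],[6,9],[5,11],[8,13]} hit by 8; {[12,14]} hit by 14; {[15,16],[16,17],[13,19]} hit by 16; {[21,23]} hit by 23.
Points: 1, 8, 14, 16, 23 (5 total).

5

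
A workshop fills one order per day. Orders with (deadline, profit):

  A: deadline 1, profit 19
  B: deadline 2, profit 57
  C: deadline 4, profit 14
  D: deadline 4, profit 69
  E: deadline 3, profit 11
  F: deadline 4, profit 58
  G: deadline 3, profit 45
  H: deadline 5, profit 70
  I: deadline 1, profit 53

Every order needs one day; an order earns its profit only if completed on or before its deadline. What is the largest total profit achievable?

307

Profit order: H=70 D=69 F=58 B=57 I=53 G=45 A=19 C=14 E=11
Assign: H→slot 5, D→slot 4, F→slot 3, B→slot 2, I→slot 1, G skipped, A skipped, C skipped, E skipped.
Slots: [1:I] [2:B] [3:F] [4:D] [5:H]
Profit = 53 + 57 + 58 + 69 + 70 = 307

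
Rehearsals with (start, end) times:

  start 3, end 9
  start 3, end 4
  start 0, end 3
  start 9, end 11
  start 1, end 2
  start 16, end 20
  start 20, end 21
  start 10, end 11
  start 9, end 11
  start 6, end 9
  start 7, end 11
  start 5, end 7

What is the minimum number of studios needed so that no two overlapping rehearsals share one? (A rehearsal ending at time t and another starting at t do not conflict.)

Count concurrent intervals with a sweep; the peak is the room count.
Events (time:±→running): 0:+→1 1:+→2 2:-→1 3:-→0 3:+→1 3:+→2 4:-→1 5:+→2 6:+→3 7:-→2 7:+→3 9:-→2 9:-→1 9:+→2 9:+→3 10:+→4 … peak 4.

4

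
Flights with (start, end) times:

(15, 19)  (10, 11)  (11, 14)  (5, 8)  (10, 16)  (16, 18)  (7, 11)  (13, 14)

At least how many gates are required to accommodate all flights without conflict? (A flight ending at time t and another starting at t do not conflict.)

Count concurrent intervals with a sweep; the peak is the room count.
starts: [5, 7, 10, 10, 11, 13, 15, 16]
ends:   [8, 11, 11, 14, 14, 16, 18, 19]
s5→1 s7→2 e8→1 s10→2 s10→3  — peak 3.

3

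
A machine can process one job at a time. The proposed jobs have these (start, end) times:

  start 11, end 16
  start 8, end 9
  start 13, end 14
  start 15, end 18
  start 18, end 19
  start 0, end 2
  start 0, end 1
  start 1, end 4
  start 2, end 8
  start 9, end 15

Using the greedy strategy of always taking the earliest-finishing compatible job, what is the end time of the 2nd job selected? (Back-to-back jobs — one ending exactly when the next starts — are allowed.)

4

Sort by end time and greedily take each interval whose start is ≥ the last chosen end.
Sorted by end: (0,1)  (0,2)  (1,4)  (2,8)  (8,9)  (13,14)  (9,15)  (11,16)  (15,18)  (18,19)
take (0,1); take (1,4); take (8,9); take (13,14); take (15,18); take (18,19).
Selected: (0,1) (1,4) (8,9) (13,14) (15,18) (18,19)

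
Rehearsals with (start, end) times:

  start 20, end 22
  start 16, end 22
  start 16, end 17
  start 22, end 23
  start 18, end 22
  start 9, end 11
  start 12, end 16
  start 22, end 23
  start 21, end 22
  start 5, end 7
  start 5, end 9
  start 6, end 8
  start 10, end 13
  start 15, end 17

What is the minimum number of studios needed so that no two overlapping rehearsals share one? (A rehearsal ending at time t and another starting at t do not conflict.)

4

starts: [5, 5, 6, 9, 10, 12, 15, 16, 16, 18, 20, 21, 22, 22]
ends:   [7, 8, 9, 11, 13, 16, 17, 17, 22, 22, 22, 22, 23, 23]
s5→1 s5→2 s6→3 e7→2 e8→1 e9→0 s9→1 s10→2 e11→1 s12→2 e13→1 s15→2 e16→1 s16→2 s16→3 e17→2 e17→1 s18→2 s20→3 s21→4  — peak 4.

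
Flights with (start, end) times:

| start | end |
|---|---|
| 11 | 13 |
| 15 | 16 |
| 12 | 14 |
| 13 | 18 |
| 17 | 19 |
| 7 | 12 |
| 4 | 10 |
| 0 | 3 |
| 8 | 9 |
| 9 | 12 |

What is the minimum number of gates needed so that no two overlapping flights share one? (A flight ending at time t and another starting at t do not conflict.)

The answer is the maximum number of intervals overlapping at any instant.
starts: [0, 4, 7, 8, 9, 11, 12, 13, 15, 17]
ends:   [3, 9, 10, 12, 12, 13, 14, 16, 18, 19]
s0→1 e3→0 s4→1 s7→2 s8→3  — peak 3.

3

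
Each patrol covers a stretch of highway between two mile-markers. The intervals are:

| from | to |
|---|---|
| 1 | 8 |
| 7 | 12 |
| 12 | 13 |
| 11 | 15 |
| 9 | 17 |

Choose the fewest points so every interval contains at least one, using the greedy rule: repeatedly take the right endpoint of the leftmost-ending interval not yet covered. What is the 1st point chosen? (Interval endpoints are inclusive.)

8

By right end: [1,8]  [7,12]  [12,13]  [11,15]  [9,17]
[1,8] uncovered → point at 8; [12,13] uncovered → point at 13.
Points: 8, 13 (2 total).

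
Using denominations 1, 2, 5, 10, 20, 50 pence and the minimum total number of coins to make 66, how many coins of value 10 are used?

1

Greedy: take as many of the largest coin as possible, then repeat with the remainder.
66 − 1×50→16 − 1×10→6 − 1×5→1 − 1×1→0
Count of 10: 1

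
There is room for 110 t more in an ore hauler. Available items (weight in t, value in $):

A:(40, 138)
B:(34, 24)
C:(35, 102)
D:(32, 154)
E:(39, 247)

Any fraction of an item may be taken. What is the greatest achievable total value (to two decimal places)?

535.55

Sort by value per unit weight and fill in that order.
Order: E (247/39=6.33) > D (154/32=4.81) > A (138/40=3.45) > C (102/35=2.91) > B (24/34=0.71)
Fill: take E (39 @ 247) → take D (32 @ 154) → take 39/40 of A → 134.55; 110/110 used.
Total value = 535.55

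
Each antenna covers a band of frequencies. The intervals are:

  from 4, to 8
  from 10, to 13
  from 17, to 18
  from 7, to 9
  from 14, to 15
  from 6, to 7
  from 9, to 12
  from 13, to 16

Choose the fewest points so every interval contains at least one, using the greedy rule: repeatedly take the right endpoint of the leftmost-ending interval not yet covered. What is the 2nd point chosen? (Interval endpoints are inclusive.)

Process intervals by earliest right end; each time one isn't hit yet, stab at its right endpoint.
Sorted: [6,7] [4,8] [7,9] [9,12] [10,13] [14,15] [13,16] [17,18]
{[6,7],[4,8],[7,9]} hit by 7; {[9,12],[10,13]} hit by 12; {[14,15],[13,16]} hit by 15; {[17,18]} hit by 18.
Points: 7, 12, 15, 18 (4 total).

12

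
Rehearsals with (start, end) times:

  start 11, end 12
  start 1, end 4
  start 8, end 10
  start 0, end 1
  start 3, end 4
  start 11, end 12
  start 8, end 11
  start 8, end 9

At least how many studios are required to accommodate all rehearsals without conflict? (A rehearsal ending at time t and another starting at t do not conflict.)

Events (time:±→running): 0:+→1 1:-→0 1:+→1 3:+→2 4:-→1 4:-→0 8:+→1 8:+→2 8:+→3 … peak 3.

3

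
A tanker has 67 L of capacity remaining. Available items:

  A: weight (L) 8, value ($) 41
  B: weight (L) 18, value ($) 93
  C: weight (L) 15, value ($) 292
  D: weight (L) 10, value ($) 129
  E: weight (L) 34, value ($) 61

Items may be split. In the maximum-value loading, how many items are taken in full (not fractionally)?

Sort by value per unit weight and fill in that order.
Order: C (292/15=19.47) > D (129/10=12.90) > B (93/18=5.17) > A (41/8=5.12) > E (61/34=1.79)
Fill: take C (15 @ 292) → take D (10 @ 129) → take B (18 @ 93) → take A (8 @ 41) → take 16/34 of E → 28.71; 67/67 used.
4 item(s) taken whole; one partial (take 16/34 of E).

4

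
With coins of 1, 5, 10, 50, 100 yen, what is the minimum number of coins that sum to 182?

182 − 1×100→82 − 1×50→32 − 3×10→2 − 2×1→0
Total coins = 1 + 1 + 3 + 2 = 7

7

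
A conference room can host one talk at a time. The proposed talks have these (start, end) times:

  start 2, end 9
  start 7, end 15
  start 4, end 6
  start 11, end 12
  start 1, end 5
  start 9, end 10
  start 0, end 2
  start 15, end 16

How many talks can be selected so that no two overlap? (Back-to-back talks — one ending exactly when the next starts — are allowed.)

5

Sorted by end: (0,2)  (1,5)  (4,6)  (2,9)  (9,10)  (11,12)  (7,15)  (15,16)
take (0,2); take (4,6); skip (2,9); take (9,10); take (11,12); take (15,16).
Selected 5 talks.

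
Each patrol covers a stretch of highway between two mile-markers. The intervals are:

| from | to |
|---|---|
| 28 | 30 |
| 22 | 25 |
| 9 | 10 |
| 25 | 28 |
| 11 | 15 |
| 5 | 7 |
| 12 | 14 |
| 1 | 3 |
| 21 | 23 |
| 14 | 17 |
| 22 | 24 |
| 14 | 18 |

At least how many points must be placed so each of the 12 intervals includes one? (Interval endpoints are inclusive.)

Sort by right endpoint; whenever an interval is uncovered, place a point at its right end.
Sorted: [1,3] [5,7] [9,10] [12,14] [11,15] [14,17] [14,18] [21,23] [22,24] [22,25] [25,28] [28,30]
{[1,3]} hit by 3; {[5,7]} hit by 7; {[9,10]} hit by 10; {[12,14],[11,15],[14,17],[14,18]} hit by 14; {[21,23],[22,24],[22,25]} hit by 23; {[25,28],[28,30]} hit by 28.
Points: 3, 7, 10, 14, 23, 28 (6 total).

6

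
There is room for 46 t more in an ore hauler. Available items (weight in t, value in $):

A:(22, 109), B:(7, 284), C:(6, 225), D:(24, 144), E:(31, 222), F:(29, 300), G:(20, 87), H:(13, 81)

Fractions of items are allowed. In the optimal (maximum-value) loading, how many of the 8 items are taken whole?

3

Sort by value per unit weight and fill in that order.
Ratios (sorted): B 40.57, C 37.50, F 10.34, E 7.16, H 6.23, D 6.00, A 4.95, G 4.35
take B (7 @ 284); take C (6 @ 225); take F (29 @ 300); take 4/31 of E → 28.65. Capacity used 46/46.
3 item(s) taken whole; one partial (take 4/31 of E).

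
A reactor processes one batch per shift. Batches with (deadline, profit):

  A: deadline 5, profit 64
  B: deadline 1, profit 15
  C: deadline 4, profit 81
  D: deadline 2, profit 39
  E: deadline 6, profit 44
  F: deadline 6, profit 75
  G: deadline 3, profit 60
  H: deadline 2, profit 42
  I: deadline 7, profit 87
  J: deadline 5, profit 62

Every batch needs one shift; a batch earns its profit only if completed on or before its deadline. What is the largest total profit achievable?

473

By profit: I(d7,87), C(d4,81), F(d6,75), A(d5,64), J(d5,62), G(d3,60), E(d6,44), H(d2,42), D(d2,39), B(d1,15)
I→slot 7; C→slot 4; F→slot 6; A→slot 5; J→slot 3; G→slot 2; E→slot 1; H skipped; D skipped; B skipped.
Profit = 44 + 60 + 62 + 81 + 64 + 75 + 87 = 473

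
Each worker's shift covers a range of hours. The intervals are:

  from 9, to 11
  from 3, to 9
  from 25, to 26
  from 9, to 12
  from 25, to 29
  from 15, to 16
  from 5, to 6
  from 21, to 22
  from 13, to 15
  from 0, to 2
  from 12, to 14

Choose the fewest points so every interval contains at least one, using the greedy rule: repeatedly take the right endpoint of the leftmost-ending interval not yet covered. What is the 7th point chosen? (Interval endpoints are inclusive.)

Process intervals by earliest right end; each time one isn't hit yet, stab at its right endpoint.
Sorted: [0,2] [5,6] [3,9] [9,11] [9,12] [12,14] [13,15] [15,16] [21,22] [25,26] [25,29]
{[0,2]} hit by 2; {[5,6],[3,9]} hit by 6; {[9,11],[9,12]} hit by 11; {[12,14],[13,15]} hit by 14; {[15,16]} hit by 16; {[21,22]} hit by 22; {[25,26],[25,29]} hit by 26.
Points: 2, 6, 11, 14, 16, 22, 26 (7 total).

26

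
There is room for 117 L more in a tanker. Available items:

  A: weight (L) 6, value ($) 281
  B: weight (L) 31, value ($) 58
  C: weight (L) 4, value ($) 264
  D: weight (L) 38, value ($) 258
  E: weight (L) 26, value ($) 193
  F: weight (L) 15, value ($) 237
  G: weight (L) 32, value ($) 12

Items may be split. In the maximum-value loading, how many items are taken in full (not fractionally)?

Ratios (sorted): C 66.00, A 46.83, F 15.80, E 7.42, D 6.79, B 1.87, G 0.38
take C (4 @ 264); take A (6 @ 281); take F (15 @ 237); take E (26 @ 193); take D (38 @ 258); take 28/31 of B → 52.39. Capacity used 117/117.
5 item(s) taken whole; one partial (take 28/31 of B).

5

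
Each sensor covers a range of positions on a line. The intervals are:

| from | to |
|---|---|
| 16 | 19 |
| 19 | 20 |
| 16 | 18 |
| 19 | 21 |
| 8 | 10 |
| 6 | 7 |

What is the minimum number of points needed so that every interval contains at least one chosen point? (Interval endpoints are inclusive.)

Sort by right endpoint; whenever an interval is uncovered, place a point at its right end.
Sorted: [6,7] [8,10] [16,18] [16,19] [19,20] [19,21]
{[6,7]} hit by 7; {[8,10]} hit by 10; {[16,18],[16,19]} hit by 18; {[19,20],[19,21]} hit by 20.
Points: 7, 10, 18, 20 (4 total).

4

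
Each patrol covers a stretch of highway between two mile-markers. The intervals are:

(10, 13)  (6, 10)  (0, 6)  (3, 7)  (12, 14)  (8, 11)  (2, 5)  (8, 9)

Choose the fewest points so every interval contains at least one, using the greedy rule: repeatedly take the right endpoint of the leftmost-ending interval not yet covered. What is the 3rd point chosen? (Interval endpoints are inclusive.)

By right end: [2,5]  [0,6]  [3,7]  [8,9]  [6,10]  [8,11]  [10,13]  [12,14]
[2,5] uncovered → point at 5; [8,9] uncovered → point at 9; [10,13] uncovered → point at 13.
Points: 5, 9, 13 (3 total).

13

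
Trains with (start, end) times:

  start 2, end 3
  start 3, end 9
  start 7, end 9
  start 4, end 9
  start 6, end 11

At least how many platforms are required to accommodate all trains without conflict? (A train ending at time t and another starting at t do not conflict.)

The answer is the maximum number of intervals overlapping at any instant.
starts: [2, 3, 4, 6, 7]
ends:   [3, 9, 9, 9, 11]
s2→1 e3→0 s3→1 s4→2 s6→3 s7→4  — peak 4.

4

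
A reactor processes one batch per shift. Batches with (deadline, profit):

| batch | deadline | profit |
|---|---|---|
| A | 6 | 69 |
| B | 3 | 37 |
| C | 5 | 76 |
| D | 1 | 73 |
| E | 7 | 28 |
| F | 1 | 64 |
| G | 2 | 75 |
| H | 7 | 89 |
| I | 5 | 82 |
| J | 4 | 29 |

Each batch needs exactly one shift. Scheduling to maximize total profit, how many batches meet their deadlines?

Sort by profit descending; place each in the latest free slot ≤ its deadline.
By profit: H(d7,89), I(d5,82), C(d5,76), G(d2,75), D(d1,73), A(d6,69), F(d1,64), B(d3,37), J(d4,29), E(d7,28)
H→slot 7; I→slot 5; C→slot 4; G→slot 2; D→slot 1; A→slot 6; F skipped; B→slot 3; J skipped; E skipped.
7 of 10 scheduled.

7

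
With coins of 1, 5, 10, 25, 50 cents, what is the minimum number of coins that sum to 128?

Use the largest denomination that fits, subtract, and repeat.
128 = 2×50 + 1×25 + 3×1
Total coins = 2 + 1 + 3 = 6

6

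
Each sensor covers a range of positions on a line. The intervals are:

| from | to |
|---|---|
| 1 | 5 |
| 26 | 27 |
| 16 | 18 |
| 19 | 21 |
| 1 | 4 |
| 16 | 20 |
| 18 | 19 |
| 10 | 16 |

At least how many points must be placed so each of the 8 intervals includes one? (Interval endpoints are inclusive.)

Sorted: [1,4] [1,5] [10,16] [16,18] [18,19] [16,20] [19,21] [26,27]
{[1,4],[1,5]} hit by 4; {[10,16],[16,18]} hit by 16; {[18,19],[16,20],[19,21]} hit by 19; {[26,27]} hit by 27.
Points: 4, 16, 19, 27 (4 total).

4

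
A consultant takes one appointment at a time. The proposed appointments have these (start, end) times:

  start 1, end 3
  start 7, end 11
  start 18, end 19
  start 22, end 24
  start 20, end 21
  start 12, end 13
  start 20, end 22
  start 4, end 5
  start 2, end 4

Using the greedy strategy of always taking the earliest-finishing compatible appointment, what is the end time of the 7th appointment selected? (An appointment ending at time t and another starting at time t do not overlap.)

Order by finish time; keep every interval that doesn't clash with the previous kept one.
Sorted by end: (1,3)  (2,4)  (4,5)  (7,11)  (12,13)  (18,19)  (20,21)  (20,22)  (22,24)
take (1,3); take (4,5); take (7,11); take (12,13); take (18,19); take (20,21); take (22,24).
Selected: (1,3) (4,5) (7,11) (12,13) (18,19) (20,21) (22,24)

24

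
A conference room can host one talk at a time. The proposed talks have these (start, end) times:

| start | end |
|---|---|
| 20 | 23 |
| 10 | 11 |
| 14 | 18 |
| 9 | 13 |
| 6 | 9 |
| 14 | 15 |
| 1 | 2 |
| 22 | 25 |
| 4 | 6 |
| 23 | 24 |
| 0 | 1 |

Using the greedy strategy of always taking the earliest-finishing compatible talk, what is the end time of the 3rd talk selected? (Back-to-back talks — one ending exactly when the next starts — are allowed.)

Sort by end time and greedily take each interval whose start is ≥ the last chosen end.
By end time: (0,1), (1,2), (4,6), (6,9), (10,11), (9,13), (14,15), (14,18), (20,23), (23,24), (22,25).
Pick (0,1); next start ≥ 1 → (1,2); next start ≥ 2 → (4,6); next start ≥ 6 → (6,9); next start ≥ 9 → (10,11); next start ≥ 11 → (14,15); next start ≥ 15 → (20,23); next start ≥ 23 → (23,24).
Selected: (0,1) (1,2) (4,6) (6,9) (10,11) (14,15) (20,23) (23,24)

6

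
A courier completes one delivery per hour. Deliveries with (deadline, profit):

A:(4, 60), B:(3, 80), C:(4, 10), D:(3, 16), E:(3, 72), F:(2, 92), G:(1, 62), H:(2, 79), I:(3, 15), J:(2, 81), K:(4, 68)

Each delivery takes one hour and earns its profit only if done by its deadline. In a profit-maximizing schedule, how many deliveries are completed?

4

Sort by profit descending; place each in the latest free slot ≤ its deadline.
By profit: F(d2,92), J(d2,81), B(d3,80), H(d2,79), E(d3,72), K(d4,68), G(d1,62), A(d4,60), D(d3,16), I(d3,15), C(d4,10)
F→slot 2; J→slot 1; B→slot 3; H skipped; E skipped; K→slot 4; G skipped; A skipped; D skipped; I skipped; C skipped.
4 of 11 scheduled.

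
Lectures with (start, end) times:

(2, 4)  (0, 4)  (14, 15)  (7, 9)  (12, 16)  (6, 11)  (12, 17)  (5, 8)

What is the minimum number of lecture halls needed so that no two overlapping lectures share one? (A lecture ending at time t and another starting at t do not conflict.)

3

Count concurrent intervals with a sweep; the peak is the room count.
Events (time:±→running): 0:+→1 2:+→2 4:-→1 4:-→0 5:+→1 6:+→2 7:+→3 … peak 3.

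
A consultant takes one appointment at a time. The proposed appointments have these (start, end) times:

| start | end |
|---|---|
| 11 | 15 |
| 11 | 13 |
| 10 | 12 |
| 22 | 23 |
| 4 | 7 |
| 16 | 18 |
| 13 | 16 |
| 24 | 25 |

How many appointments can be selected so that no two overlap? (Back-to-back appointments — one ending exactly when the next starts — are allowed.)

Sorted by end: (4,7)  (10,12)  (11,13)  (11,15)  (13,16)  (16,18)  (22,23)  (24,25)
take (4,7); take (10,12); take (13,16); take (16,18); take (22,23); take (24,25).
Selected 6 appointments.

6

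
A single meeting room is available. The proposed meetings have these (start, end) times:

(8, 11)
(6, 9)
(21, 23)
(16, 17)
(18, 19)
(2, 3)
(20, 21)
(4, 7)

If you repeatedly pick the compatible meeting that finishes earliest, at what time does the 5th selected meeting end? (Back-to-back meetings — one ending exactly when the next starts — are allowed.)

19

Greedy by earliest finish: after sorting by end time, pick each interval compatible with the last pick.
By end time: (2,3), (4,7), (6,9), (8,11), (16,17), (18,19), (20,21), (21,23).
Pick (2,3); next start ≥ 3 → (4,7); next start ≥ 7 → (8,11); next start ≥ 11 → (16,17); next start ≥ 17 → (18,19); next start ≥ 19 → (20,21); next start ≥ 21 → (21,23).
Selected: (2,3) (4,7) (8,11) (16,17) (18,19) (20,21) (21,23)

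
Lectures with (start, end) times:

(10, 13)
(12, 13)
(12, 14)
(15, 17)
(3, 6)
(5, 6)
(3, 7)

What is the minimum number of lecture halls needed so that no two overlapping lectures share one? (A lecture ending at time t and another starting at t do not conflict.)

starts: [3, 3, 5, 10, 12, 12, 15]
ends:   [6, 6, 7, 13, 13, 14, 17]
s3→1 s3→2 s5→3  — peak 3.

3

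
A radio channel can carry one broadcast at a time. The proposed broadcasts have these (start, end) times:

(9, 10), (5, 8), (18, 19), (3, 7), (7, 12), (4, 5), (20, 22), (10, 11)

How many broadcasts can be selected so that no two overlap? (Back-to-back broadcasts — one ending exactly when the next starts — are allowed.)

6

By end time: (4,5), (3,7), (5,8), (9,10), (10,11), (7,12), (18,19), (20,22).
Pick (4,5); next start ≥ 5 → (5,8); next start ≥ 8 → (9,10); next start ≥ 10 → (10,11); next start ≥ 11 → (18,19); next start ≥ 19 → (20,22).
Selected 6 broadcasts.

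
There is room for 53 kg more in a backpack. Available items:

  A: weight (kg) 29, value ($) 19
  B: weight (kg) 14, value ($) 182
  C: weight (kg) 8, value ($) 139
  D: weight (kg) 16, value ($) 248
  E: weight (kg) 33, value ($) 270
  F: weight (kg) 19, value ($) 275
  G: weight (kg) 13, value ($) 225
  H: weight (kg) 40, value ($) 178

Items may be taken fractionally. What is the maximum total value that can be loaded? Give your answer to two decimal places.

843.58

Ratios (sorted): C 17.38, G 17.31, D 15.50, F 14.47, B 13.00, E 8.18, H 4.45, A 0.66
take C (8 @ 139); take G (13 @ 225); take D (16 @ 248); take 16/19 of F → 231.58. Capacity used 53/53.
Total value = 843.58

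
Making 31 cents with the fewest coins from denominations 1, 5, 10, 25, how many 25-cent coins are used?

1

31 − 1×25→6 − 1×5→1 − 1×1→0
Count of 25: 1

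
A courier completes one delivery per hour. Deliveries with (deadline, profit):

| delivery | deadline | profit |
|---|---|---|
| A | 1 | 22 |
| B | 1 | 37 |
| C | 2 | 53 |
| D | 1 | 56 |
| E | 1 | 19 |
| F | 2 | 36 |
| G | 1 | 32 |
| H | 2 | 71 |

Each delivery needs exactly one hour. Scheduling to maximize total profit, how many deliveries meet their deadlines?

2

Profit order: H=71 D=56 C=53 B=37 F=36 G=32 A=22 E=19
Assign: H→slot 2, D→slot 1, C skipped, B skipped, F skipped, G skipped, A skipped, E skipped.
Slots: [1:D] [2:H]
2 of 8 scheduled.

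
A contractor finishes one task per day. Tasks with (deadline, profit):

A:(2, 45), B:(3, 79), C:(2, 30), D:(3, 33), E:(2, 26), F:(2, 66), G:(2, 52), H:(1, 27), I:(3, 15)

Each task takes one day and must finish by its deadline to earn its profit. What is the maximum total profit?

By profit: B(d3,79), F(d2,66), G(d2,52), A(d2,45), D(d3,33), C(d2,30), H(d1,27), E(d2,26), I(d3,15)
B→slot 3; F→slot 2; G→slot 1; A skipped; D skipped; C skipped; H skipped; E skipped; I skipped.
Profit = 52 + 66 + 79 = 197

197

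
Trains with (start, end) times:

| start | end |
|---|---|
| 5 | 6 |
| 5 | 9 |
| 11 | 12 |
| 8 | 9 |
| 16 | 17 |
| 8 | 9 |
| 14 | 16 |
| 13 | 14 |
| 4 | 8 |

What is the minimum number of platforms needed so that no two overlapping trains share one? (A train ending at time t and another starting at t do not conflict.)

3

starts: [4, 5, 5, 8, 8, 11, 13, 14, 16]
ends:   [6, 8, 9, 9, 9, 12, 14, 16, 17]
s4→1 s5→2 s5→3  — peak 3.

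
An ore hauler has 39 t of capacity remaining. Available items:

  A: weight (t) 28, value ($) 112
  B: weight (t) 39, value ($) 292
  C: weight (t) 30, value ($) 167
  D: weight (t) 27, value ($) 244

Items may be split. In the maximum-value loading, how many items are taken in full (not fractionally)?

Ratios (sorted): D 9.04, B 7.49, C 5.57, A 4.00
take D (27 @ 244); take 12/39 of B → 89.85. Capacity used 39/39.
1 item(s) taken whole; one partial (take 12/39 of B).

1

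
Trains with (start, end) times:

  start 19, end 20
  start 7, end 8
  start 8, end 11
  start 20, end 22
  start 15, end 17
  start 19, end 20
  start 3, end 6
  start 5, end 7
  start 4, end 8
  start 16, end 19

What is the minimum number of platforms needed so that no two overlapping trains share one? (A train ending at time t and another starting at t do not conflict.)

starts: [3, 4, 5, 7, 8, 15, 16, 19, 19, 20]
ends:   [6, 7, 8, 8, 11, 17, 19, 20, 20, 22]
s3→1 s4→2 s5→3  — peak 3.

3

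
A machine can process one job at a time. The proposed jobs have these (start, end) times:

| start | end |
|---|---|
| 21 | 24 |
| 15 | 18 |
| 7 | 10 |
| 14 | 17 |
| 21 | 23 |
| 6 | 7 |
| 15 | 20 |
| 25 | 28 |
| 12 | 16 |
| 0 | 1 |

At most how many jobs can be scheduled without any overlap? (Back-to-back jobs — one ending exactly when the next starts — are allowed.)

Greedy by earliest finish: after sorting by end time, pick each interval compatible with the last pick.
Sorted by end: (0,1)  (6,7)  (7,10)  (12,16)  (14,17)  (15,18)  (15,20)  (21,23)  (21,24)  (25,28)
take (0,1); take (6,7); take (7,10); take (12,16); take (21,23); take (25,28).
Selected 6 jobs.

6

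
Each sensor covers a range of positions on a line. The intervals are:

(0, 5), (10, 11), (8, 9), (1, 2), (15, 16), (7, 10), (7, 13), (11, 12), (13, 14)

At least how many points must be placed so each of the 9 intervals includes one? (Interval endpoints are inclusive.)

By right end: [1,2]  [0,5]  [8,9]  [7,10]  [10,11]  [11,12]  [7,13]  [13,14]  [15,16]
[1,2] uncovered → point at 2; [8,9] uncovered → point at 9; [10,11] uncovered → point at 11; [13,14] uncovered → point at 14; [15,16] uncovered → point at 16.
Points: 2, 9, 11, 14, 16 (5 total).

5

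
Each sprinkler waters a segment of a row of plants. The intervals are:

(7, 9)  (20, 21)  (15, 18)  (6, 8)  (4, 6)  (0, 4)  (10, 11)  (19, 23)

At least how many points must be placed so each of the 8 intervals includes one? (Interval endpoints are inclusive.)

Process intervals by earliest right end; each time one isn't hit yet, stab at its right endpoint.
Sorted: [0,4] [4,6] [6,8] [7,9] [10,11] [15,18] [20,21] [19,23]
{[0,4],[4,6]} hit by 4; {[6,8],[7,9]} hit by 8; {[10,11]} hit by 11; {[15,18]} hit by 18; {[20,21],[19,23]} hit by 21.
Points: 4, 8, 11, 18, 21 (5 total).

5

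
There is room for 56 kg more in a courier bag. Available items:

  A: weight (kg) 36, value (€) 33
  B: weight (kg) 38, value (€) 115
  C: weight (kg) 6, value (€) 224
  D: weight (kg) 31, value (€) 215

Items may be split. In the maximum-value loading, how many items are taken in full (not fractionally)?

2

Greedy by value/weight ratio, highest first.
Ratios (sorted): C 37.33, D 6.94, B 3.03, A 0.92
take C (6 @ 224); take D (31 @ 215); take 19/38 of B → 57.50. Capacity used 56/56.
2 item(s) taken whole; one partial (take 19/38 of B).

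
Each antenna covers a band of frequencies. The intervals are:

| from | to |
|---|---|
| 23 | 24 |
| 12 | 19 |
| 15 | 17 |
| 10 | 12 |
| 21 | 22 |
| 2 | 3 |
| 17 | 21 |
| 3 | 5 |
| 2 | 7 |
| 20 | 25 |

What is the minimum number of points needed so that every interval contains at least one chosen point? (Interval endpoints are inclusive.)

Sort by right endpoint; whenever an interval is uncovered, place a point at its right end.
Sorted: [2,3] [3,5] [2,7] [10,12] [15,17] [12,19] [17,21] [21,22] [23,24] [20,25]
{[2,3],[3,5],[2,7]} hit by 3; {[10,12]} hit by 12; {[15,17],[12,19],[17,21]} hit by 17; {[21,22]} hit by 22; {[23,24],[20,25]} hit by 24.
Points: 3, 12, 17, 22, 24 (5 total).

5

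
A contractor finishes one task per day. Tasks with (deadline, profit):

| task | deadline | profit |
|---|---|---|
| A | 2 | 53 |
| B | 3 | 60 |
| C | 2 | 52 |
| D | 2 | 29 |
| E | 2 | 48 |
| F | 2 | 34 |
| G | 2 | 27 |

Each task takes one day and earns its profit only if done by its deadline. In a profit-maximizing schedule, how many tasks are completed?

3

Sort by profit descending; place each in the latest free slot ≤ its deadline.
Profit order: B=60 A=53 C=52 E=48 F=34 D=29 G=27
Assign: B→slot 3, A→slot 2, C→slot 1, E skipped, F skipped, D skipped, G skipped.
Slots: [1:C] [2:A] [3:B]
3 of 7 scheduled.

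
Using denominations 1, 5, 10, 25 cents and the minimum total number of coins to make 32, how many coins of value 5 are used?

1

Use the largest denomination that fits, subtract, and repeat.
32 − 1×25→7 − 1×5→2 − 2×1→0
Count of 5: 1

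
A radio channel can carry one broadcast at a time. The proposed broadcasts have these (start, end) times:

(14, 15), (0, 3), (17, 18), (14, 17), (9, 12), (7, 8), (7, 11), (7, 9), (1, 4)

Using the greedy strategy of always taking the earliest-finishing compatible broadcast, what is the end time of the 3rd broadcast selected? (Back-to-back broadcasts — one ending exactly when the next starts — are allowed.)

By end time: (0,3), (1,4), (7,8), (7,9), (7,11), (9,12), (14,15), (14,17), (17,18).
Pick (0,3); next start ≥ 3 → (7,8); next start ≥ 8 → (9,12); next start ≥ 12 → (14,15); next start ≥ 15 → (17,18).
Selected: (0,3) (7,8) (9,12) (14,15) (17,18)

12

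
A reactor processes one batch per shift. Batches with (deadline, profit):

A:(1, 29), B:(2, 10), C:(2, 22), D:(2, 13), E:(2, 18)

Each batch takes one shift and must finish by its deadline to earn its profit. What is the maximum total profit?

51

Sort by profit descending; place each in the latest free slot ≤ its deadline.
By profit: A(d1,29), C(d2,22), E(d2,18), D(d2,13), B(d2,10)
A→slot 1; C→slot 2; E skipped; D skipped; B skipped.
Profit = 29 + 22 = 51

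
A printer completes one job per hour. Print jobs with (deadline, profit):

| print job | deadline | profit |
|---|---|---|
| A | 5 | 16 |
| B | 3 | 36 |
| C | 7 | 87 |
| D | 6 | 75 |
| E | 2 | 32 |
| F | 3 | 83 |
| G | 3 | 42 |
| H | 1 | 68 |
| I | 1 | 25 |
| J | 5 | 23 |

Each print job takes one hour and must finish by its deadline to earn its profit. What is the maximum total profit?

394

Sort by profit descending; place each in the latest free slot ≤ its deadline.
Profit order: C=87 F=83 D=75 H=68 G=42 B=36 E=32 I=25 J=23 A=16
Assign: C→slot 7, F→slot 3, D→slot 6, H→slot 1, G→slot 2, B skipped, E skipped, I skipped, J→slot 5, A→slot 4.
Slots: [1:H] [2:G] [3:F] [4:A] [5:J] [6:D] [7:C]
Profit = 68 + 42 + 83 + 16 + 23 + 75 + 87 = 394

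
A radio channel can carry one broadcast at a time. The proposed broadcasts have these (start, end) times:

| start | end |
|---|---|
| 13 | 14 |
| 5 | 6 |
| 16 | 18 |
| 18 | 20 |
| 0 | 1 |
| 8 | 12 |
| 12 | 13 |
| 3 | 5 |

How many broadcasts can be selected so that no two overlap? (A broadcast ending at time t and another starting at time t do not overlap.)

Greedy by earliest finish: after sorting by end time, pick each interval compatible with the last pick.
By end time: (0,1), (3,5), (5,6), (8,12), (12,13), (13,14), (16,18), (18,20).
Pick (0,1); next start ≥ 1 → (3,5); next start ≥ 5 → (5,6); next start ≥ 6 → (8,12); next start ≥ 12 → (12,13); next start ≥ 13 → (13,14); next start ≥ 14 → (16,18); next start ≥ 18 → (18,20).
Selected 8 broadcasts.

8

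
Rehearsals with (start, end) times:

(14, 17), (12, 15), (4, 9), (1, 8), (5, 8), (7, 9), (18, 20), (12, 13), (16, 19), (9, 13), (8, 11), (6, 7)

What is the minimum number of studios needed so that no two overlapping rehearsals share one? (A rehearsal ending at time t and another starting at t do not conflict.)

Events (time:±→running): 1:+→1 4:+→2 5:+→3 6:+→4 … peak 4.

4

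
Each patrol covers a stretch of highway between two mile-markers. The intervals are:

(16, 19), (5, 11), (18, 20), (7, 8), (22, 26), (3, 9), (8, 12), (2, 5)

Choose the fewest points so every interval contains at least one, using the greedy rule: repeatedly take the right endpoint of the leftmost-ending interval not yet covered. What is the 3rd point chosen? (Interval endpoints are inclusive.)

19

By right end: [2,5]  [7,8]  [3,9]  [5,11]  [8,12]  [16,19]  [18,20]  [22,26]
[2,5] uncovered → point at 5; [7,8] uncovered → point at 8; [16,19] uncovered → point at 19; [22,26] uncovered → point at 26.
Points: 5, 8, 19, 26 (4 total).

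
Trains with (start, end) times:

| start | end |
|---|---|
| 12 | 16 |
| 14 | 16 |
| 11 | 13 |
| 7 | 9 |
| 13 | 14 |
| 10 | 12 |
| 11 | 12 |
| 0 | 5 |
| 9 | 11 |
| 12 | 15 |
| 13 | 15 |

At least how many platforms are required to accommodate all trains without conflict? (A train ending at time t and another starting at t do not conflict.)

Count concurrent intervals with a sweep; the peak is the room count.
Events (time:±→running): 0:+→1 5:-→0 7:+→1 9:-→0 9:+→1 10:+→2 11:-→1 11:+→2 11:+→3 12:-→2 12:-→1 12:+→2 12:+→3 13:-→2 13:+→3 13:+→4 … peak 4.

4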